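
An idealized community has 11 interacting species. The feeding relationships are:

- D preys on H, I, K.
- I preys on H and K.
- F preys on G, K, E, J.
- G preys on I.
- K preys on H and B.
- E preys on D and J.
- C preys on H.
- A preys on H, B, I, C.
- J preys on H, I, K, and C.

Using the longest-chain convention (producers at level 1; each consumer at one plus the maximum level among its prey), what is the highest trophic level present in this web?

Producers (level 1): H, B.
H → K → I → J → E → F gives F level 6.
No species has a prey at level 6, so no species reaches level 7.

6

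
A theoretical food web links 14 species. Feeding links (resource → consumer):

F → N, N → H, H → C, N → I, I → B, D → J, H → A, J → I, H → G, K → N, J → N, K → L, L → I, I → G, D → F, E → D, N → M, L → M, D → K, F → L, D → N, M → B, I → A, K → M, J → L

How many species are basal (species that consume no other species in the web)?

1

Basal species (no prey listed): E.
Count: 1.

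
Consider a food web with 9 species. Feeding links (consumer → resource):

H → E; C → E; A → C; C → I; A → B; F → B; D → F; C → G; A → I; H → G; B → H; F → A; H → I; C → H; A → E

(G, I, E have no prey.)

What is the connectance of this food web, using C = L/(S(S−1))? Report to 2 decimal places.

The web has S = 9 species and L = 15 feeding links.
C = L / (S(S−1)) = 15 / 72 = 0.2083 ≈ 0.21.

C = 0.21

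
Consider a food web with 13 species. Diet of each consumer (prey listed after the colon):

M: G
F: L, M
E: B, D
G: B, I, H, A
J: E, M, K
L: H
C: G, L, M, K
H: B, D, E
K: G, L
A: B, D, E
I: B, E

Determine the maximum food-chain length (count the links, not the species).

5 links

One longest chain: B → E → I → G → M → F.
It has 6 species and 5 links.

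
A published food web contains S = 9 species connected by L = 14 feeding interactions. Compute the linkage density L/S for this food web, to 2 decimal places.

L/S = 1.56

There are L = 14 links among S = 9 species.
L/S = 14/9 = 1.5556 ≈ 1.56.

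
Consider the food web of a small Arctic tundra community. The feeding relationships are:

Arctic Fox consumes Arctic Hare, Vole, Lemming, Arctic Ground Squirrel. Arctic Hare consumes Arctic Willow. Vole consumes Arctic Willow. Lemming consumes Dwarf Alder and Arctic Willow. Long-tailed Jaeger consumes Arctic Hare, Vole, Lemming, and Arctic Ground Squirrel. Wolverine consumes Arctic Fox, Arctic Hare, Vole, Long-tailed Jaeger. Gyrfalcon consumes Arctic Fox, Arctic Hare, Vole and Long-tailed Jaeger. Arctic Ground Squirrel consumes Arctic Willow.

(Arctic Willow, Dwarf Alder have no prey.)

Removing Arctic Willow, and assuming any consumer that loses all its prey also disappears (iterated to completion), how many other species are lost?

3

Remove Arctic Willow.
Round 1: Arctic Hare (all prey gone), Vole (all prey gone), Arctic Ground Squirrel (all prey gone) → extinct.
No further losses. Total secondary extinctions: 3.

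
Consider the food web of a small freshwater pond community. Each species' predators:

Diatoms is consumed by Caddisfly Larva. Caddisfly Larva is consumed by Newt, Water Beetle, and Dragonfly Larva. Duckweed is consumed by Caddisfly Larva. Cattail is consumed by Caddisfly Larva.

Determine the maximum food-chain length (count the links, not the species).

One longest chain: Cattail → Caddisfly Larva → Water Beetle.
It has 3 species and 2 links.

2 links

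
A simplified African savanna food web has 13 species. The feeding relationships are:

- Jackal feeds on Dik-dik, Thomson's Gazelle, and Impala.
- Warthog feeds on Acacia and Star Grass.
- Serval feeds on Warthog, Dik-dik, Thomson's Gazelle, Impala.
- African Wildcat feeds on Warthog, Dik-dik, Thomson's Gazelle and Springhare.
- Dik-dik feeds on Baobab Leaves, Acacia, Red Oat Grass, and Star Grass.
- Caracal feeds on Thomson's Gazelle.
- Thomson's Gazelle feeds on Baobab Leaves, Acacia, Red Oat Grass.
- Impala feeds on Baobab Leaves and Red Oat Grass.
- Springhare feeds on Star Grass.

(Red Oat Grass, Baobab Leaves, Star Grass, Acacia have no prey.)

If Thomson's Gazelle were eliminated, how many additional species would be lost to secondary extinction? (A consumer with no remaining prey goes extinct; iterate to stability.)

1

Remove Thomson's Gazelle.
Round 1: Caracal (all prey gone) → extinct.
No further losses. Total secondary extinctions: 1.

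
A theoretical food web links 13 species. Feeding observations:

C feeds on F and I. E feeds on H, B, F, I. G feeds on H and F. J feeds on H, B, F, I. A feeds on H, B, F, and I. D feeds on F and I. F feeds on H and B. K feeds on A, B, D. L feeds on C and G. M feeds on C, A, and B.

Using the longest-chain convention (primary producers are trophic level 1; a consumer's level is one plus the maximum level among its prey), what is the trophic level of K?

B is a producer → level 1.
F eats B (level 1); other prey at levels: H 1 → level 2.
A eats F (level 2); other prey at levels: I 1, B 1, H 1 → level 3.
K eats A (level 3); other prey at levels: B 1, D 3 → level 4.

Trophic level 4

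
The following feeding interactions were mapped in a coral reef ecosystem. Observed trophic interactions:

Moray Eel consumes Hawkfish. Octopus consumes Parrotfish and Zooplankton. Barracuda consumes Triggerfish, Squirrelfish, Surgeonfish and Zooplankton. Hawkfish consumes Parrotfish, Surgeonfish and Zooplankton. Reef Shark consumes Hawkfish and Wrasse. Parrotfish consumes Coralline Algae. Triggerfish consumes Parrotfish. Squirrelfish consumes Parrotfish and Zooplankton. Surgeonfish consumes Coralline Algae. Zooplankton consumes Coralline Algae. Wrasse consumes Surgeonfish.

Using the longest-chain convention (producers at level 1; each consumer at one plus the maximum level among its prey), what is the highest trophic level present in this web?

4

Producers (level 1): Coralline Algae.
Coralline Algae → Surgeonfish → Wrasse → Reef Shark gives Reef Shark level 4.
No species has a prey at level 4, so no species reaches level 5.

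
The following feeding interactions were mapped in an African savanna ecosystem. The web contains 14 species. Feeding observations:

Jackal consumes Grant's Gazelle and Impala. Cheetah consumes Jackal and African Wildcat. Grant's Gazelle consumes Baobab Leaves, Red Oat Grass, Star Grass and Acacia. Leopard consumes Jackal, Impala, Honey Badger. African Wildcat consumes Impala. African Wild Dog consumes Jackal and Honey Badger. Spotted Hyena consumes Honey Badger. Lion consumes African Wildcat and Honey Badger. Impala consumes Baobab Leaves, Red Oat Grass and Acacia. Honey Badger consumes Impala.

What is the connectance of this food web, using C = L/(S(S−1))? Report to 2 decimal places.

The web has S = 14 species and L = 21 feeding links.
C = L / (S(S−1)) = 21 / 182 = 0.1154 ≈ 0.12.

C = 0.12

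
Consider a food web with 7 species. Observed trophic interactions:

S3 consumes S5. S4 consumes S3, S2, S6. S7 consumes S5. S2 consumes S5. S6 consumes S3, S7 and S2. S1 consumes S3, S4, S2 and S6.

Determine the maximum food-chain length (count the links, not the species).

One longest chain: S5 → S3 → S6 → S4 → S1.
It has 5 species and 4 links.

4 links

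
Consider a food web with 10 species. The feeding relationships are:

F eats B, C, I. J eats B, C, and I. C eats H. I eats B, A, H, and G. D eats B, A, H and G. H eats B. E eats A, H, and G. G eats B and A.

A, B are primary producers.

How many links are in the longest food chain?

3 links

One longest chain: B → H → I → F.
It has 4 species and 3 links.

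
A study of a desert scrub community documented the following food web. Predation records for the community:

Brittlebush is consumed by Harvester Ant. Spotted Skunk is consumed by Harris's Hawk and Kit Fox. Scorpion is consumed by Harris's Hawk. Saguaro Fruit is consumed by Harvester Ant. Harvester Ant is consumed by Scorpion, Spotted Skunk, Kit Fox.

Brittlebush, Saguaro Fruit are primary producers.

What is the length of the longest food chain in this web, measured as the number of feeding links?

3 links

One longest chain: Brittlebush → Harvester Ant → Scorpion → Harris's Hawk.
It has 4 species and 3 links.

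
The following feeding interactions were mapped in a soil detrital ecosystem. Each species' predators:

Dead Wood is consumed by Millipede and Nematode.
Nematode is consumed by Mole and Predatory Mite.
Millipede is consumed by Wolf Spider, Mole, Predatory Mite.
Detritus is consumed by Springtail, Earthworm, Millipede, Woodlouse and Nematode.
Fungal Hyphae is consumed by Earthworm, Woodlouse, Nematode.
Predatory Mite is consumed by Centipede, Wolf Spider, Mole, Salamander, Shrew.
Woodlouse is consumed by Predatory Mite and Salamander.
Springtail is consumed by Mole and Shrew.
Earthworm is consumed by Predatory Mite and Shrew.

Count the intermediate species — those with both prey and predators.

Intermediate species (has both prey and predators): Nematode, Woodlouse, Earthworm, Millipede, Springtail, Predatory Mite.
Count: 6.

6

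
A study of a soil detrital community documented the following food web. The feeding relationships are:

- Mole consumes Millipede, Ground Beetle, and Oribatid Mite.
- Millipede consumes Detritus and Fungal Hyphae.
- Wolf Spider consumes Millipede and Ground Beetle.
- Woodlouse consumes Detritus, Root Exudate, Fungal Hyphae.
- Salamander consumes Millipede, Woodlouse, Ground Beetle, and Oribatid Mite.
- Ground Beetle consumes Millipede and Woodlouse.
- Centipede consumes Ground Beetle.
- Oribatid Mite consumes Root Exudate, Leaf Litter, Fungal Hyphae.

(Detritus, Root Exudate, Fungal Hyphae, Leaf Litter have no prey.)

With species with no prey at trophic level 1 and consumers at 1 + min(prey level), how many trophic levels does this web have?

4

Basal resources (level 1): Detritus, Root Exudate, Fungal Hyphae, Leaf Litter.
Following each consumer down to its lowest-level prey: Detritus → Millipede → Ground Beetle → Centipede (levels 1 through 4).
All prey of Centipede (Ground Beetle 3) are at level 3 or above, so Centipede is at level 1 + 3 = 4.
Every consumer has at least one prey at level 3 or below, so none exceeds level 4.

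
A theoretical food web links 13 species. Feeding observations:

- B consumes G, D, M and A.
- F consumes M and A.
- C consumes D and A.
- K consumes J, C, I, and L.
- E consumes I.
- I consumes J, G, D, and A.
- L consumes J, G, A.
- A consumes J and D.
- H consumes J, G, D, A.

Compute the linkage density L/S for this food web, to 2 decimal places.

There are L = 26 links among S = 13 species.
L/S = 26/13 = 2.0000 ≈ 2.00.

L/S = 2.00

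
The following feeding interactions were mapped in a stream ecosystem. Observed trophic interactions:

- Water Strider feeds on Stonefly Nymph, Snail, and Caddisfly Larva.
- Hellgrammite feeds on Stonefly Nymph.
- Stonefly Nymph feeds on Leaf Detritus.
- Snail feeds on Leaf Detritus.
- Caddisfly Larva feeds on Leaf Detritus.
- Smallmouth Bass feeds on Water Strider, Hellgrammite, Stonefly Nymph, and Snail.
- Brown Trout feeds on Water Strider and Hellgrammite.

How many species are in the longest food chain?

4 species

One longest chain: Leaf Detritus → Stonefly Nymph → Hellgrammite → Brown Trout.
It has 4 species and 3 links.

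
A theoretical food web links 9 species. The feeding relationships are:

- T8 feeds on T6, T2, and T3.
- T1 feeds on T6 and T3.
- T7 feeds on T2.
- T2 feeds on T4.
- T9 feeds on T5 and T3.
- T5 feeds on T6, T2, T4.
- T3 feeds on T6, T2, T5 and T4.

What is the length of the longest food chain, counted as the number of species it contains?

One longest chain: T4 → T2 → T5 → T3 → T8.
It has 5 species and 4 links.

5 species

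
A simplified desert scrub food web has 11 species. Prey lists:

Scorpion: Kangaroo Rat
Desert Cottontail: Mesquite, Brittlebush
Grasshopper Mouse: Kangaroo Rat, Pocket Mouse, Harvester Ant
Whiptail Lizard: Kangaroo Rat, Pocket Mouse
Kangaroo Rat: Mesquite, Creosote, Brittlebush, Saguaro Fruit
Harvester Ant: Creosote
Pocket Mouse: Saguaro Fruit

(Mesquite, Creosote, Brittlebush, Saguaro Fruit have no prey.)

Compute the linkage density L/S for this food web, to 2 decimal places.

L/S = 1.27

There are L = 14 links among S = 11 species.
L/S = 14/11 = 1.2727 ≈ 1.27.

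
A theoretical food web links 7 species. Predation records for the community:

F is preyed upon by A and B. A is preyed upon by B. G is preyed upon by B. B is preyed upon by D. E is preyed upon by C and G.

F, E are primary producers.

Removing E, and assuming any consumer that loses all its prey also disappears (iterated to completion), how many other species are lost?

Remove E.
Round 1: C (all prey gone), G (all prey gone) → extinct.
No further losses. Total secondary extinctions: 2.

2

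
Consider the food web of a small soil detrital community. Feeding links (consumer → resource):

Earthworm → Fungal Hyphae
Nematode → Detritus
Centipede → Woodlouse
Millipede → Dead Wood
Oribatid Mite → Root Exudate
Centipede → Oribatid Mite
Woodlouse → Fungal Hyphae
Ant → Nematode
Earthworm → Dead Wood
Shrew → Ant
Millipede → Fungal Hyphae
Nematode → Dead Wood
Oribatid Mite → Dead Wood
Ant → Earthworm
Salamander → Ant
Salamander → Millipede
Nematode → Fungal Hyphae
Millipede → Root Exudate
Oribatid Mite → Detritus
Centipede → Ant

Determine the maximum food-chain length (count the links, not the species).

One longest chain: Fungal Hyphae → Nematode → Ant → Shrew.
It has 4 species and 3 links.

3 links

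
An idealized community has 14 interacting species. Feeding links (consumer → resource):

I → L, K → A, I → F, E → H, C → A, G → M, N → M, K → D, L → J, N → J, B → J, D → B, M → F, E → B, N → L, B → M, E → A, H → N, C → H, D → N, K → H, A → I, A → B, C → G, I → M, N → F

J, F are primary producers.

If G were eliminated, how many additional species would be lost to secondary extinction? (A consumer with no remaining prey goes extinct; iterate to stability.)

0

Remove G.
Every predator of it retains at least one other prey: C still has H, A.
No consumer loses all prey, so no secondary extinctions occur.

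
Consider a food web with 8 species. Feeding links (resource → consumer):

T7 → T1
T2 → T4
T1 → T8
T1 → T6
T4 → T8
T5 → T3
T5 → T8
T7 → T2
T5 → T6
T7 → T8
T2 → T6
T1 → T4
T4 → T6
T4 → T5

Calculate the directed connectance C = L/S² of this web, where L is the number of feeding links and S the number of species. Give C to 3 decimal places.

C = 0.219

The web has S = 8 species and L = 14 feeding links.
C = L / S² = 14 / 64 = 0.2188 ≈ 0.219.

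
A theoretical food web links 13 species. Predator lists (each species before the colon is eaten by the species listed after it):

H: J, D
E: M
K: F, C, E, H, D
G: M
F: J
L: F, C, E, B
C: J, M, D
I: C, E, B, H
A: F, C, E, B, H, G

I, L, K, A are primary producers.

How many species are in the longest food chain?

3 species

One longest chain: I → H → J.
It has 3 species and 2 links.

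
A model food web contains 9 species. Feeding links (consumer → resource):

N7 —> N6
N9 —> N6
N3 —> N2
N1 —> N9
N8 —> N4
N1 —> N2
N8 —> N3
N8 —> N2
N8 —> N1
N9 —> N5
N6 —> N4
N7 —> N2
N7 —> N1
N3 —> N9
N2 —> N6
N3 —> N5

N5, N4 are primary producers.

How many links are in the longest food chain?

One longest chain: N4 → N6 → N2 → N1 → N7.
It has 5 species and 4 links.

4 links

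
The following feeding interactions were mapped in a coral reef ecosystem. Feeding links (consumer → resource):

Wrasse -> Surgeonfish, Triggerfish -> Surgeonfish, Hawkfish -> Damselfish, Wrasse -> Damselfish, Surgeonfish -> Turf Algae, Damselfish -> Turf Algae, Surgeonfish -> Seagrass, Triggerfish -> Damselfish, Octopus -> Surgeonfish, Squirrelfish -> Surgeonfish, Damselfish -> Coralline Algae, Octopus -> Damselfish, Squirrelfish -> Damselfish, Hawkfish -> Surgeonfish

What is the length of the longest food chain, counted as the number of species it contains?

One longest chain: Seagrass → Surgeonfish → Triggerfish.
It has 3 species and 2 links.

3 species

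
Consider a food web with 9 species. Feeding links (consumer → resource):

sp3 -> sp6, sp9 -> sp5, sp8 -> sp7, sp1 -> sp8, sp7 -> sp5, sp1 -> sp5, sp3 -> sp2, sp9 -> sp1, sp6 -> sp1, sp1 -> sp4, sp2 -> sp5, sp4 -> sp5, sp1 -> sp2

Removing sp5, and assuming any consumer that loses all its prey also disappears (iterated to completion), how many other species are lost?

Remove sp5.
Round 1: sp2 (all prey gone), sp7 (all prey gone), sp4 (all prey gone) → extinct.
Round 2: sp8 (all prey gone) → extinct.
Round 3: sp1 (all prey gone) → extinct.
Round 4: sp6 (all prey gone), sp9 (all prey gone) → extinct.
Round 5: sp3 (all prey gone) → extinct.
No further losses. Total secondary extinctions: 8.

8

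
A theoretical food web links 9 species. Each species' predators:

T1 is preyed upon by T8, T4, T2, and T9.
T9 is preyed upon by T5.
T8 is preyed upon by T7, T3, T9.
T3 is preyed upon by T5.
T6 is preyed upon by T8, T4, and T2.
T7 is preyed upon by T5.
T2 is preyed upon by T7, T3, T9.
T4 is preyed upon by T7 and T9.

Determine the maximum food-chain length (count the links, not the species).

3 links

One longest chain: T6 → T2 → T7 → T5.
It has 4 species and 3 links.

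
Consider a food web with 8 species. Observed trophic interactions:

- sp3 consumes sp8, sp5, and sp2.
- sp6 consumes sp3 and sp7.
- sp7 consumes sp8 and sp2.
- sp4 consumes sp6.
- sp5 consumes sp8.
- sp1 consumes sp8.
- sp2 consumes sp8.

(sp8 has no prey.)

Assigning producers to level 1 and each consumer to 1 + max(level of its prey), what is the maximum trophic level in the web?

5

Producers (level 1): sp8.
sp8 → sp2 → sp3 → sp6 → sp4 gives sp4 level 5.
No species has a prey at level 5, so no species reaches level 6.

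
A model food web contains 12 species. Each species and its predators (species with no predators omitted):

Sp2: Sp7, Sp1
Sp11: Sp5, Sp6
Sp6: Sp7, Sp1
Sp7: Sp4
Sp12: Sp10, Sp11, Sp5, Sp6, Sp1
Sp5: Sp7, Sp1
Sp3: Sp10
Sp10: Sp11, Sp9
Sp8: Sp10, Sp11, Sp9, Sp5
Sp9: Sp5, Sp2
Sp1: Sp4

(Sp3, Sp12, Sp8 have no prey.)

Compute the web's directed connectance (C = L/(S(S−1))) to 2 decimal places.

The web has S = 12 species and L = 24 feeding links.
C = L / (S(S−1)) = 24 / 132 = 0.1818 ≈ 0.18.

C = 0.18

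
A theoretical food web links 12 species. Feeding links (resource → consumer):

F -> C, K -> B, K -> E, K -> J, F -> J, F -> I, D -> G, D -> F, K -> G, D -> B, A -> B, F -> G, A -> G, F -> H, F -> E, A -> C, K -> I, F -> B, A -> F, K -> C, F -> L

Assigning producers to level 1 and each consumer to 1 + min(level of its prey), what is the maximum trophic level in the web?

3

Producers (level 1): D, K, A.
Following each consumer down to its lowest-level prey: D → F → L (levels 1 through 3).
All prey of L (F 2) are at level 2 or above, so L is at level 1 + 2 = 3.
Every consumer has at least one prey at level 2 or below, so none exceeds level 3.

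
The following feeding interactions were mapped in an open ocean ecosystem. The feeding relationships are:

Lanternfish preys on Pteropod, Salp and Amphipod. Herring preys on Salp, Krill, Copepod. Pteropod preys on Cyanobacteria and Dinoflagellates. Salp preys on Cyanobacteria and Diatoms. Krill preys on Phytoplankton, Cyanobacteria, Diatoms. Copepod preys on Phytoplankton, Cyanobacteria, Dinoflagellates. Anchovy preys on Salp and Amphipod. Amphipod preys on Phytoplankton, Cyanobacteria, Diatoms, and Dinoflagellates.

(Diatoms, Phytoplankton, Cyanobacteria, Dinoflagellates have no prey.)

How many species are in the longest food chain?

One longest chain: Diatoms → Salp → Herring.
It has 3 species and 2 links.

3 species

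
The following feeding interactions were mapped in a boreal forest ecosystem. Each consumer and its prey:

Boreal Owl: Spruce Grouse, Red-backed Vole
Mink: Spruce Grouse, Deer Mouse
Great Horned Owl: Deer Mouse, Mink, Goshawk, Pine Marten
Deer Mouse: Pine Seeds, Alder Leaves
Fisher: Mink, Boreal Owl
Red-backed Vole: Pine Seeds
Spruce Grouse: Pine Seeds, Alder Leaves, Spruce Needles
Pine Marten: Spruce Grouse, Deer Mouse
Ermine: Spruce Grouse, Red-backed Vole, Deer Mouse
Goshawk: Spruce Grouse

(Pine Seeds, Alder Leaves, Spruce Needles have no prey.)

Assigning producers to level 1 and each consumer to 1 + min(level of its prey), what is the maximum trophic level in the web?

Producers (level 1): Pine Seeds, Alder Leaves, Spruce Needles.
Following each consumer down to its lowest-level prey: Pine Seeds → Spruce Grouse → Boreal Owl → Fisher (levels 1 through 4).
All prey of Fisher (Boreal Owl 3, Mink 3) are at level 3 or above, so Fisher is at level 1 + 3 = 4.
Every consumer has at least one prey at level 3 or below, so none exceeds level 4.

4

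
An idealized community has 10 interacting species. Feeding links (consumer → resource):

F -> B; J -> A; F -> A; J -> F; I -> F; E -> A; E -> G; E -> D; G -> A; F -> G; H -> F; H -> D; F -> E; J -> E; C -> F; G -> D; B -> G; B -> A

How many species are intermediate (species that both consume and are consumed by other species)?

Intermediate species (has both prey and predators): G, B, E, F.
Count: 4.

4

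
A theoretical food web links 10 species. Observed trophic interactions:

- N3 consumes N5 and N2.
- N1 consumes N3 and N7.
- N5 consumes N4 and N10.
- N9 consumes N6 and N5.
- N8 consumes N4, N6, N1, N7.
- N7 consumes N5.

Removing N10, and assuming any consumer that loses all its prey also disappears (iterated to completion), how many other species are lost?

Remove N10.
Every predator of it retains at least one other prey: N5 still has N4.
No consumer loses all prey, so no secondary extinctions occur.

0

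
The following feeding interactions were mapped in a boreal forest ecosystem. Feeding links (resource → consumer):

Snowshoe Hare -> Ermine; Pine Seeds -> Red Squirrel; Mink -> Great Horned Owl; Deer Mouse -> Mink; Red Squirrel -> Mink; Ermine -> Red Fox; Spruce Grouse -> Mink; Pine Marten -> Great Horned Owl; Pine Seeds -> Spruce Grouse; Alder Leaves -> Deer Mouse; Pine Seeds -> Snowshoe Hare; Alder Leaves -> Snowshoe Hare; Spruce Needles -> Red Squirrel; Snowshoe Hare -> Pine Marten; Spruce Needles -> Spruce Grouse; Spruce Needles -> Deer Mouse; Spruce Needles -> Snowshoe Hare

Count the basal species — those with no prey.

3

Basal species (no prey listed): Alder Leaves, Spruce Needles, Pine Seeds.
Count: 3.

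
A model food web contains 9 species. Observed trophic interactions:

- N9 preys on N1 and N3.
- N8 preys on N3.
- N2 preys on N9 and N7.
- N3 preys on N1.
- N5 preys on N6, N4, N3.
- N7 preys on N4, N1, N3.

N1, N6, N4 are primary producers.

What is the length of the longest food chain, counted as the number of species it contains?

One longest chain: N1 → N3 → N7 → N2.
It has 4 species and 3 links.

4 species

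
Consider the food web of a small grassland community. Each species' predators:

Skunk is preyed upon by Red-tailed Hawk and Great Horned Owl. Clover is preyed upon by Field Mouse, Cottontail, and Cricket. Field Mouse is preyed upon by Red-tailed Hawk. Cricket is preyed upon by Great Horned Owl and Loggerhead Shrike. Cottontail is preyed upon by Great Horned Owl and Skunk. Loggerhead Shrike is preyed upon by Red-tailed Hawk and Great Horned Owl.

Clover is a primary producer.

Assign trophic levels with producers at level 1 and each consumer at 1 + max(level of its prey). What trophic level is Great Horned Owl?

Clover is a producer → level 1.
Cottontail eats Clover → level 2.
Skunk eats Cottontail → level 3.
Great Horned Owl eats Skunk (level 3); other prey at levels: Cricket 2, Cottontail 2, Loggerhead Shrike 3 → level 4.

Trophic level 4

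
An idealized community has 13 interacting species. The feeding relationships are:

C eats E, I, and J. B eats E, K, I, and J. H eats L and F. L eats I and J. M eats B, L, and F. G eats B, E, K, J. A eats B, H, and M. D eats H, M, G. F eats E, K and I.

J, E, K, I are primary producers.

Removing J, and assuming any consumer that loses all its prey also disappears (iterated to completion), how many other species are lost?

0

Remove J.
Every predator of it retains at least one other prey: B still has E, K, I; L still has I; C still has E, I; G still has E, K, B.
No consumer loses all prey, so no secondary extinctions occur.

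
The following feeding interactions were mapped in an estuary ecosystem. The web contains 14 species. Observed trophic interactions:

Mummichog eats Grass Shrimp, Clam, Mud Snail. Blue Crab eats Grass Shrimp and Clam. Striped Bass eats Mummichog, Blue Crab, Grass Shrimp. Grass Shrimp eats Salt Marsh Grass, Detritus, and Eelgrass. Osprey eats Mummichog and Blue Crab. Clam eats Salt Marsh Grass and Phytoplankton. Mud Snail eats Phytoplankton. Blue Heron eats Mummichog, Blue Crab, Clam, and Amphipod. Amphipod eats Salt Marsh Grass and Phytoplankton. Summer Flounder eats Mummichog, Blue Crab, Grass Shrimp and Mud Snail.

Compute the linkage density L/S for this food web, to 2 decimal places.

L/S = 1.86

There are L = 26 links among S = 14 species.
L/S = 26/14 = 1.8571 ≈ 1.86.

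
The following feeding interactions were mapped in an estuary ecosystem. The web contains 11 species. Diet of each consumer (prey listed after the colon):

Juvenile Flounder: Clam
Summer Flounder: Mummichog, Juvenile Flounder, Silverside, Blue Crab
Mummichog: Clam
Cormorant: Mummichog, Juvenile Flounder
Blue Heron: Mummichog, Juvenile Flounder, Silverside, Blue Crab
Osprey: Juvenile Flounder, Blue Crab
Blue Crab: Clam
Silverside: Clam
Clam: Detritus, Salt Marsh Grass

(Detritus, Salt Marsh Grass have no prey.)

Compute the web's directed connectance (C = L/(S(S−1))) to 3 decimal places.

C = 0.164

The web has S = 11 species and L = 18 feeding links.
C = L / (S(S−1)) = 18 / 110 = 0.1636 ≈ 0.164.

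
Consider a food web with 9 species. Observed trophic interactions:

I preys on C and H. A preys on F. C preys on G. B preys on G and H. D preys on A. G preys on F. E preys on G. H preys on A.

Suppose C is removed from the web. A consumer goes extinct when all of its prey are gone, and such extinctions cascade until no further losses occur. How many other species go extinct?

Remove C.
Every predator of it retains at least one other prey: I still has H.
No consumer loses all prey, so no secondary extinctions occur.

0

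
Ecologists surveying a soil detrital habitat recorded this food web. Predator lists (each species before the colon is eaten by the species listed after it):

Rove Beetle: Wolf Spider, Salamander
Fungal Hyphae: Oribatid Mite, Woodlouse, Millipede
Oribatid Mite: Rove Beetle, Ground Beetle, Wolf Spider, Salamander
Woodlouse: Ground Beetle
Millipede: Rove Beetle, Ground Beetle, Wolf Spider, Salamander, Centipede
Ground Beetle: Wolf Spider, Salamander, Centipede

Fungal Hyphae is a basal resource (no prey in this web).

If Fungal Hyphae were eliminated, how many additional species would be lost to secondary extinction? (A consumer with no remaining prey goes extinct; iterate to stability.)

Remove Fungal Hyphae.
Round 1: Oribatid Mite (all prey gone), Woodlouse (all prey gone), Millipede (all prey gone) → extinct.
Round 2: Rove Beetle (all prey gone), Ground Beetle (all prey gone) → extinct.
Round 3: Wolf Spider (all prey gone), Salamander (all prey gone), Centipede (all prey gone) → extinct.
No further losses. Total secondary extinctions: 8.

8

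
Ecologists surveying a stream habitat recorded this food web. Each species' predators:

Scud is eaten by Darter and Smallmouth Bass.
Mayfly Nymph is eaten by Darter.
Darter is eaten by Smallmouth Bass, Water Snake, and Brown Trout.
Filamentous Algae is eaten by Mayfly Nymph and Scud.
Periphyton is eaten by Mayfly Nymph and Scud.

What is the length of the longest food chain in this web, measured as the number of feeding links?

One longest chain: Periphyton → Mayfly Nymph → Darter → Brown Trout.
It has 4 species and 3 links.

3 links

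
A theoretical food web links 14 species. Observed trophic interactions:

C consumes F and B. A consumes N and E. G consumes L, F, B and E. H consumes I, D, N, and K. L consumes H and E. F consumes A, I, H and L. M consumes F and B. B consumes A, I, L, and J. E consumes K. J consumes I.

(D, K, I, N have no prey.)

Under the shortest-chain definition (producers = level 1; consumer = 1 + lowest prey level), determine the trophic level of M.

Trophic level 3

I is a producer → level 1.
F eats I → level 2.
M eats F → level 3.
No prey of M is below level 2, so 3 is the minimum.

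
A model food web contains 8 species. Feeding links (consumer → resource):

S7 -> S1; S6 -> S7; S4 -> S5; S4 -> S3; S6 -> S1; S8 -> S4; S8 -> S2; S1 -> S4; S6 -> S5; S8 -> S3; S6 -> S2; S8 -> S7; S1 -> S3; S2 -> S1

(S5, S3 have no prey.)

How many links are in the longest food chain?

4 links

One longest chain: S5 → S4 → S1 → S2 → S6.
It has 5 species and 4 links.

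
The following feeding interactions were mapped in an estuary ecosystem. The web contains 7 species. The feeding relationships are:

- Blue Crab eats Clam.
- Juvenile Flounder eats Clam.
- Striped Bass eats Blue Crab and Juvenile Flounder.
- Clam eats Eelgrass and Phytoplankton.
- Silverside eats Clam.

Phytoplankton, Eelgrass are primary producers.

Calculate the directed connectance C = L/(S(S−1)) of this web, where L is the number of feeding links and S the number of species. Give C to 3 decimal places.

The web has S = 7 species and L = 7 feeding links.
C = L / (S(S−1)) = 7 / 42 = 0.1667 ≈ 0.167.

C = 0.167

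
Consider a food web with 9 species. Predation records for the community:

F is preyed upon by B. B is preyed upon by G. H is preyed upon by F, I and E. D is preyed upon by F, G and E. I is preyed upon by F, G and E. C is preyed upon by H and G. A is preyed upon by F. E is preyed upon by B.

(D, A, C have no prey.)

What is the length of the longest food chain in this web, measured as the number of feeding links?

5 links

One longest chain: C → H → I → E → B → G.
It has 6 species and 5 links.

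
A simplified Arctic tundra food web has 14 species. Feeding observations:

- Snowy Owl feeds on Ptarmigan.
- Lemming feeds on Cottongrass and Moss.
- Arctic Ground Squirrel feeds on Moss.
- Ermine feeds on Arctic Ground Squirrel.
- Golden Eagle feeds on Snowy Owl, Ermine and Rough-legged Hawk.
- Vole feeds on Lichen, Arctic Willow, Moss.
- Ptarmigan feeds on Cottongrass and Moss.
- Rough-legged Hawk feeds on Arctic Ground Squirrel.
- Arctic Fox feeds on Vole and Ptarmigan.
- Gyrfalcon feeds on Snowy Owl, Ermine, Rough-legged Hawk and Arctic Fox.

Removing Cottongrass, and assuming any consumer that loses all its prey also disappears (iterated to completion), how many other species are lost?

0

Remove Cottongrass.
Every predator of it retains at least one other prey: Lemming still has Moss; Ptarmigan still has Moss.
No consumer loses all prey, so no secondary extinctions occur.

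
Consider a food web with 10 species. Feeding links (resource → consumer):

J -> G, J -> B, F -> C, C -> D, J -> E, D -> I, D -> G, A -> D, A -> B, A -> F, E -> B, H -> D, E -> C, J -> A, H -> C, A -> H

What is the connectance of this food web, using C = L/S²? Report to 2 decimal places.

C = 0.16

The web has S = 10 species and L = 16 feeding links.
C = L / S² = 16 / 100 = 0.1600 ≈ 0.16.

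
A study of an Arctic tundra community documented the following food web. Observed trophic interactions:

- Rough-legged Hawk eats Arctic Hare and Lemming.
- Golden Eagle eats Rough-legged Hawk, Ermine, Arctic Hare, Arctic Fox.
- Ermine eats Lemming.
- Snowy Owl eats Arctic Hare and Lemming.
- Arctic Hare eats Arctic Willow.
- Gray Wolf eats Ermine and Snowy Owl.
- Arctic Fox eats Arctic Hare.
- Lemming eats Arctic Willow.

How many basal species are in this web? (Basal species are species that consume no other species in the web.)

Basal species (no prey listed): Arctic Willow.
Count: 1.

1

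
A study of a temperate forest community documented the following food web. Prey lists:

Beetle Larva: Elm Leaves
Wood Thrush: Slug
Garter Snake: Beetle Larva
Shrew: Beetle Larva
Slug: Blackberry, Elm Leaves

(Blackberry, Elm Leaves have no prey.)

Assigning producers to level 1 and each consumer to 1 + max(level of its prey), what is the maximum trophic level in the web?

Producers (level 1): Blackberry, Elm Leaves.
Elm Leaves → Beetle Larva → Garter Snake gives Garter Snake level 3.
No species has a prey at level 3, so no species reaches level 4.

3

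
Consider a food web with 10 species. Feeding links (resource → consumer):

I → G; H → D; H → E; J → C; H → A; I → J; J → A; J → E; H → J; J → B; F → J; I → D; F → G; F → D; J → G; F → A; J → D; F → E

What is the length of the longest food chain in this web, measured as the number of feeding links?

One longest chain: I → J → D.
It has 3 species and 2 links.

2 links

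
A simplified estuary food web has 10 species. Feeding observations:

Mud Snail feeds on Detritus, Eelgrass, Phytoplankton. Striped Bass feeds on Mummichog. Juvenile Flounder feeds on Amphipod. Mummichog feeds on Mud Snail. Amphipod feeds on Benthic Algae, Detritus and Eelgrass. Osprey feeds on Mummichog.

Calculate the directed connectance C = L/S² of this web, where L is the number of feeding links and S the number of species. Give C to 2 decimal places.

C = 0.10

The web has S = 10 species and L = 10 feeding links.
C = L / S² = 10 / 100 = 0.1000 ≈ 0.10.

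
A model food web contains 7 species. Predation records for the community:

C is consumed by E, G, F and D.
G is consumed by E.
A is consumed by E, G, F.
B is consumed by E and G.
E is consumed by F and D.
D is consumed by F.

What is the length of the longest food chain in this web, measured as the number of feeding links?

One longest chain: A → G → E → D → F.
It has 5 species and 4 links.

4 links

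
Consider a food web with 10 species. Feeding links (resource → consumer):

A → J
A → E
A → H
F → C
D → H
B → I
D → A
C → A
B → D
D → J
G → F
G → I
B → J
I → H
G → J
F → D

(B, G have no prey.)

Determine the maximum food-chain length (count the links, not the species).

One longest chain: G → F → D → A → E.
It has 5 species and 4 links.

4 links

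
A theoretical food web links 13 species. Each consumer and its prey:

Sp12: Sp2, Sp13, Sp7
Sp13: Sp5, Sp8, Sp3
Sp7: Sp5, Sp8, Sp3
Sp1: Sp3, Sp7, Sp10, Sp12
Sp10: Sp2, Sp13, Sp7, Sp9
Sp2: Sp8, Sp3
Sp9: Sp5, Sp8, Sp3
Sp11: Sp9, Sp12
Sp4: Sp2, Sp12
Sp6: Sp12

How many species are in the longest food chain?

One longest chain: Sp8 → Sp2 → Sp12 → Sp6.
It has 4 species and 3 links.

4 species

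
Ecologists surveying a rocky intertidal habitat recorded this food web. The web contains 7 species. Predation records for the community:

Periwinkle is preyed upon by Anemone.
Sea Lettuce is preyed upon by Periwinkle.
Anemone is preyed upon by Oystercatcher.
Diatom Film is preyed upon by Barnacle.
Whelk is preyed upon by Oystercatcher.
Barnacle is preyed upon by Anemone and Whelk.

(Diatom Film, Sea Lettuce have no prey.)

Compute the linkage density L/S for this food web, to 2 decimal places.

L/S = 1.00

There are L = 7 links among S = 7 species.
L/S = 7/7 = 1.0000 ≈ 1.00.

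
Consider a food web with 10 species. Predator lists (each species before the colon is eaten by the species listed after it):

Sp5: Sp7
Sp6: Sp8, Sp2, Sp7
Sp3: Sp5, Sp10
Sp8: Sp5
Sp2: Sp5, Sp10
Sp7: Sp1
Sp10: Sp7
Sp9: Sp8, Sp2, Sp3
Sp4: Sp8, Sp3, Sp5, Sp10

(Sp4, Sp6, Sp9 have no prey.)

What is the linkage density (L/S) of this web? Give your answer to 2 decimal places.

L/S = 1.80

There are L = 18 links among S = 10 species.
L/S = 18/10 = 1.8000 ≈ 1.80.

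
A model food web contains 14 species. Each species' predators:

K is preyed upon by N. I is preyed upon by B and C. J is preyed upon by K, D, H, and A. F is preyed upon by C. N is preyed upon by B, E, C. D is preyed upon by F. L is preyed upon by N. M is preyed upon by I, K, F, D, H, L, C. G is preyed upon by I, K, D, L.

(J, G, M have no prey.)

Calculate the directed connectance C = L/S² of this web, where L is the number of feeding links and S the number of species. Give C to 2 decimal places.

C = 0.12

The web has S = 14 species and L = 24 feeding links.
C = L / S² = 24 / 196 = 0.1224 ≈ 0.12.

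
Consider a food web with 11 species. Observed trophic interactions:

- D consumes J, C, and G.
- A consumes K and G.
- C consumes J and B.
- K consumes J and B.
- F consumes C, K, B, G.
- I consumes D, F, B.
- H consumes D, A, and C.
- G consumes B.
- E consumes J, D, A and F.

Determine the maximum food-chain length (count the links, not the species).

One longest chain: B → G → F → I.
It has 4 species and 3 links.

3 links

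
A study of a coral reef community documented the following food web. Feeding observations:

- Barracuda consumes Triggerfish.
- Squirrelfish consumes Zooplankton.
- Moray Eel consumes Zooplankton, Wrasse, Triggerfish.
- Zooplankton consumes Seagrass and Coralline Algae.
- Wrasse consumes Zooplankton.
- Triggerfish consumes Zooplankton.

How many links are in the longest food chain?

One longest chain: Coralline Algae → Zooplankton → Wrasse → Moray Eel.
It has 4 species and 3 links.

3 links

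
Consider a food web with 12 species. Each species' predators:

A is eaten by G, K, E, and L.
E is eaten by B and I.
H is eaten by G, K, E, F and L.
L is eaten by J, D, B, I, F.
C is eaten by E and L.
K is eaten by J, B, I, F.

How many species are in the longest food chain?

3 species

One longest chain: H → L → D.
It has 3 species and 2 links.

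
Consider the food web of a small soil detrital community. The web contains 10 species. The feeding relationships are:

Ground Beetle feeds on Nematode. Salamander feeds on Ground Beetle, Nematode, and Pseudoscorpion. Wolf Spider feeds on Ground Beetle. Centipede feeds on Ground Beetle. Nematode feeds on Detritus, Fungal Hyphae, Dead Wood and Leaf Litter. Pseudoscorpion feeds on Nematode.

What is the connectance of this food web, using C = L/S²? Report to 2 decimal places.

C = 0.11

The web has S = 10 species and L = 11 feeding links.
C = L / S² = 11 / 100 = 0.1100 ≈ 0.11.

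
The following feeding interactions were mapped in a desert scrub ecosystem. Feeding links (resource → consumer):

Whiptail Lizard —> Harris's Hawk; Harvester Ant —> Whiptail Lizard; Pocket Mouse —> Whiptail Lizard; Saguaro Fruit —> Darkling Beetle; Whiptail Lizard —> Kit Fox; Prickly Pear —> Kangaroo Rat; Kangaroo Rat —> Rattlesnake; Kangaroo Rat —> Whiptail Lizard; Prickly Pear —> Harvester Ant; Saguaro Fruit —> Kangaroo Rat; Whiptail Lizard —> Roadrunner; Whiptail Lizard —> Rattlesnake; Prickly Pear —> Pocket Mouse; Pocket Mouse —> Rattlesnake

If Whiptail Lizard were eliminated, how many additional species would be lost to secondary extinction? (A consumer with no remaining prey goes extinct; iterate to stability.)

Remove Whiptail Lizard.
Round 1: Kit Fox (all prey gone), Roadrunner (all prey gone), Harris's Hawk (all prey gone) → extinct.
No further losses. Total secondary extinctions: 3.

3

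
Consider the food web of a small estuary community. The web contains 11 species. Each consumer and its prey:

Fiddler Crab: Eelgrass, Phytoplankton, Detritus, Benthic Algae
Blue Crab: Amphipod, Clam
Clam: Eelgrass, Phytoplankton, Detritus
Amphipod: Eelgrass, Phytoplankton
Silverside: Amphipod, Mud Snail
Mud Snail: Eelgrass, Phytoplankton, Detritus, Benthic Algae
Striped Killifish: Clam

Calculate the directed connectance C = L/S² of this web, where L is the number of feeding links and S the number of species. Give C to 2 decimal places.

C = 0.15

The web has S = 11 species and L = 18 feeding links.
C = L / S² = 18 / 121 = 0.1488 ≈ 0.15.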